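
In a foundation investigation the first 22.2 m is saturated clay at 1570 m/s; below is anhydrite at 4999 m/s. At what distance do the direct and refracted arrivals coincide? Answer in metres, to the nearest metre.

61 m

θ_c = arcsin(1570/4999) = 18.30°, so cos θ_c = 0.9494 and tᵢ = 2h cos θ_c/V₁ = 0.0268 s.
At crossover x/V₁ = x/V₂ + tᵢ ⇒ x = tᵢ/(1/V₁ − 1/V₂) = 0.02685/(6.3694e-04 − 2.0004e-04) = 61.45 m.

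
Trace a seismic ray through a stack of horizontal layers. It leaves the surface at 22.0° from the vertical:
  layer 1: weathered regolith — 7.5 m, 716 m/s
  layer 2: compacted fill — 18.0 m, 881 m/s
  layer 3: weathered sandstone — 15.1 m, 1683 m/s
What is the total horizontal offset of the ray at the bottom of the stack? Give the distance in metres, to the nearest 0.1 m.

Ray parameter p = sin 22.0° / 716 m/s = 5.2319e-04 s/m.
Layer 1: θ = 22.00°; offset = 7.5·tan 22.00° = 3.030 m.
Layer 2: sin θ = p·881 = 0.4609 → θ = 27.45°; offset = 18.0·tan 27.45° = 9.349 m.
Layer 3: sin θ = p·1683 = 0.8805 → θ = 61.71°; offset = 15.1·tan 61.71° = 28.052 m.
Total horizontal offset = 40.431 m.

40.4 m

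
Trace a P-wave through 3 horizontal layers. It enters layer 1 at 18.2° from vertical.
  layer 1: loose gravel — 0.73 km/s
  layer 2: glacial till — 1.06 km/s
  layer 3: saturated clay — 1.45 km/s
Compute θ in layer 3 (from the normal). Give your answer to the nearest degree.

Snell's law across each interface conserves sin θ / V, so sin θ_3 = V_3·sin θ₁/V₁.
sin θ_3 = 1.45 × sin 18.2° / 0.73 = 0.6204.
θ_3 = 38.34° from the vertical.

38°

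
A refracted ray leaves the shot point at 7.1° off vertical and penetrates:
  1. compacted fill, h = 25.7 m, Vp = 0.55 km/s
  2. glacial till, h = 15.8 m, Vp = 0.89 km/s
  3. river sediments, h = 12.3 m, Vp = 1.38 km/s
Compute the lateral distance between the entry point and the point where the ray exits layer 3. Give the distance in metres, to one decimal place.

10.4 m

Apply Snell's law at each interface; in layer i the horizontal offset is hᵢ·tan θᵢ.
Layer 1: θ = 7.10°; offset = 25.7·tan 7.10° = 3.201 m.
Layer 2: sin θ = 0.89·sin 7.1°/0.55 = 0.2000, θ = 11.54°; offset = 15.8·tan 11.54° = 3.225 m.
Layer 3: sin θ = 1.38·sin 7.1°/0.55 = 0.3101, θ = 18.07°; offset = 12.3·tan 18.07° = 4.012 m.
Total horizontal offset = 10.439 m.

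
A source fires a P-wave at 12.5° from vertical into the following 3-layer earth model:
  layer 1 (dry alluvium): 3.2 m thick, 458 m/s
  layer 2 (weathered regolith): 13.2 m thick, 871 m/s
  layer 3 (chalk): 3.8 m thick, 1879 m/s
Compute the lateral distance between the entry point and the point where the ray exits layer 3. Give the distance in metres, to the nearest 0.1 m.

14.0 m

Apply Snell's law at each interface; in layer i the horizontal offset is hᵢ·tan θᵢ.
Layer 1: θ = 12.50°; offset = 3.2·tan 12.50° = 0.709 m.
Layer 2: sin θ = 871·sin 12.5°/458 = 0.4116, θ = 24.31°; offset = 13.2·tan 24.31° = 5.962 m.
Layer 3: sin θ = 1879·sin 12.5°/458 = 0.8880, θ = 62.62°; offset = 3.8·tan 62.62° = 7.337 m.
Summing the layer offsets gives 14.008 m.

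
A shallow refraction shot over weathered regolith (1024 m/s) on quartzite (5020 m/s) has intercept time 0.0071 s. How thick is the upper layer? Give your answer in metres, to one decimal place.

θ_c = arcsin(1024/5020) = 11.77°; cos θ_c = 0.9790.
tᵢ = 2h cos θ_c/V₁ ⇒ h = tᵢ·V₁/(2 cos θ_c) = 0.0071·1024/(2·0.9790) = 3.71 m.

3.7 m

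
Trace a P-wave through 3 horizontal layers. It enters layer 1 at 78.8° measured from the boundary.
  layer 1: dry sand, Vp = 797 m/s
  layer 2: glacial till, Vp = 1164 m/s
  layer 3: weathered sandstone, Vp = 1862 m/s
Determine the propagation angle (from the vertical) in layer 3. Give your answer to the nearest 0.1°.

From the normal: θ₁ = 90° − 78.8° = 11.2°.
Snell's law across each interface conserves sin θ / V, so sin θ_3 = V_3·sin θ₁/V₁.
sin θ_3 = 1862 × sin 11.2° / 797 = 0.4538.
θ_3 = arcsin 0.4538 = 26.99°.

27.0°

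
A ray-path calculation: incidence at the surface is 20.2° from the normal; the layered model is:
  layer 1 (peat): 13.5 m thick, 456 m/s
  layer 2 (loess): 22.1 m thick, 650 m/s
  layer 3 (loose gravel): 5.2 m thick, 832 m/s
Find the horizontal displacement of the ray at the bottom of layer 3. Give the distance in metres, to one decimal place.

21.7 m

Ray parameter p = sin 20.2° / 456 m/s = 7.5723e-04 s/m.
Layer 1: θ = 20.20°; offset = 13.5·tan 20.20° = 4.967 m.
Layer 2: sin θ = p·650 = 0.4922 → θ = 29.49°; offset = 22.1·tan 29.49° = 12.496 m.
Layer 3: sin θ = p·832 = 0.6300 → θ = 39.05°; offset = 5.2·tan 39.05° = 4.219 m.
Σ offsets = 21.682 m.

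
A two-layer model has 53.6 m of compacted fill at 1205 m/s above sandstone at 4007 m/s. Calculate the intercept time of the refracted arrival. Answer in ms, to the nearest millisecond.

θ_c = arcsin(V₁/V₂) = arcsin(1205/4007) = 17.50°; cos θ_c = 0.9537.
tᵢ = 2h·cos θ_c / V₁ = 2·53.6·0.9537 / 1205 = 0.08484 s.

85 ms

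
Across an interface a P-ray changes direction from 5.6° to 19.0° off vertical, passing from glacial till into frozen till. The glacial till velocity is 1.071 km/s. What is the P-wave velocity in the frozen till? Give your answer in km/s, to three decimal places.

sin 5.6° = 0.0976; sin 19.0° = 0.3256.
V₂ = V₁·(sin θ₂/sin θ₁) = 1.071·(0.3256/0.0976) = 3.573 km/s.

3.573 km/s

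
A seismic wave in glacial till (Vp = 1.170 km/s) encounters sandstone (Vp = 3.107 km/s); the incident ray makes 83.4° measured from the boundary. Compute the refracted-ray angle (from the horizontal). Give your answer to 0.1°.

Convert to the normal: θ₁ = 90° − 83.4° = 6.6°.
sin θ₁/V₁ = sin θ₂/V₂ ⇒ sin θ₂ = 3.107·sin 6.6°/1.170 = 3.107·0.1149/1.170 = 0.3052.
θ₂ = arcsin 0.3052 = 17.77° from the normal.
From the interface: 90° − 17.77° = 72.23°.

72.2°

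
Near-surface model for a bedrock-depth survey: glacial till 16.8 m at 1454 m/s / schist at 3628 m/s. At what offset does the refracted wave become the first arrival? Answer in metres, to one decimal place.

x_cross = 2h·√((V₂+V₁)/(V₂−V₁)).
(V₂+V₁)/(V₂−V₁) = (3628+1454)/(3628−1454) = 2.3376; √ = 1.5289.
x_cross = 2·16.8·1.5289 = 51.37 m.

51.4 m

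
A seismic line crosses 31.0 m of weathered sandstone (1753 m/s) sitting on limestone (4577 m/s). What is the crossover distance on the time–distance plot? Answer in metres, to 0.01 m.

θ_c = arcsin(1753/4577) = 22.52°, so cos θ_c = 0.9237 and tᵢ = 2h cos θ_c/V₁ = 0.0327 s.
At crossover x/V₁ = x/V₂ + tᵢ ⇒ x = tᵢ/(1/V₁ − 1/V₂) = 0.03267/(5.7045e-04 − 2.1848e-04) = 92.82 m.

92.82 m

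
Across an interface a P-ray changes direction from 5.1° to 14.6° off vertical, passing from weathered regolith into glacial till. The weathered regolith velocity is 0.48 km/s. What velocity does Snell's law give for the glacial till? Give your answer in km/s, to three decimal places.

1.361 km/s

sin 5.1° = 0.0889; sin 14.6° = 0.2521.
V₂ = V₁·(sin θ₂/sin θ₁) = 0.48·(0.2521/0.0889) = 1.361 km/s.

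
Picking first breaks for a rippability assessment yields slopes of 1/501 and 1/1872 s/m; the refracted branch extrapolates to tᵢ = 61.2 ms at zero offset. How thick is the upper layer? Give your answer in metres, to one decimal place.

15.9 m

h = tᵢ·V₁·V₂ / (2·√(V₂²−V₁²)).
√(V₂²−V₁²) = √(1872² − 501²) = 1803.7 m/s.
h = 0.0612 s × 501 × 1872 / (2 × 1803.7) = 15.91 m.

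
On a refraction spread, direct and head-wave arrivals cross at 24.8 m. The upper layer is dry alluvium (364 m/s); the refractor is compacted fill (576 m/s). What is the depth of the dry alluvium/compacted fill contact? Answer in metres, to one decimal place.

x_cross = 2h·√((V₂+V₁)/(V₂−V₁)) → h = x_cross / (2·√((V₂+V₁)/(V₂−V₁))).
√((V₂+V₁)/(V₂−V₁)) = √((576+364)/(576−364)) = 2.1057.
h = 24.8 / (2·2.1057) = 5.89 m.

5.9 m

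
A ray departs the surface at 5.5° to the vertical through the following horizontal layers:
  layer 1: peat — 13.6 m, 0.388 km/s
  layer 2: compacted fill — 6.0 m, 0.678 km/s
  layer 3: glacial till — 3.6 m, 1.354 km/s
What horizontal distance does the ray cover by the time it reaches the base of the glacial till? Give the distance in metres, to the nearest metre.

Apply Snell's law at each interface; in layer i the horizontal offset is hᵢ·tan θᵢ.
Layer 1: θ = 5.50°; offset = 13.6·tan 5.50° = 1.310 m.
Layer 2: sin θ = 0.678·sin 5.5°/0.388 = 0.1675, θ = 9.64°; offset = 6.0·tan 9.64° = 1.019 m.
Layer 3: sin θ = 1.354·sin 5.5°/0.388 = 0.3345, θ = 19.54°; offset = 3.6·tan 19.54° = 1.278 m.
Total horizontal offset = 3.607 m.

4 m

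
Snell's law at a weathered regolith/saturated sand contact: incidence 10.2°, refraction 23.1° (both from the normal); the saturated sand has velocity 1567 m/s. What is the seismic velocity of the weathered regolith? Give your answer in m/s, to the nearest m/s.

sin 10.2° = 0.1771; sin 23.1° = 0.3923.
V₁ = V₂·(sin θ₁/sin θ₂) = 1567·(0.1771/0.3923) = 707.28 m/s.

707 m/s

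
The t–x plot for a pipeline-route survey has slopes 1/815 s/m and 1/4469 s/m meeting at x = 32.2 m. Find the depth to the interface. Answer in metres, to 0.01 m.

13.39 m

h = (x_cross/2)·√((V₂−V₁)/(V₂+V₁)).
(V₂−V₁)/(V₂+V₁) = (4469−815)/(4469+815) = 0.6915; √ = 0.8316.
h = (32.2/2)·0.8316 = 13.39 m.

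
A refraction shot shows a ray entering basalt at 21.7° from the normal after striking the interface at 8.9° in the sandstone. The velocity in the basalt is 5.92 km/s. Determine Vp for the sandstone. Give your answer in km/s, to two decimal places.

2.48 km/s

Snell's law: sin 8.9°/V₁ = sin 21.7°/V₂.
V₁ = V₂·sin 8.9°/sin 21.7° = 5.92 × 0.4184 = 2.48 km/s.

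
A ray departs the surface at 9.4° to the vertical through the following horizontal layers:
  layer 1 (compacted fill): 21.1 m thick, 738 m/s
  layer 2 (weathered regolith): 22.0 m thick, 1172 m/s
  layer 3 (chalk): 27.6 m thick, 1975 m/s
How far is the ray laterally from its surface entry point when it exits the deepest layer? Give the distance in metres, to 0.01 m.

22.81 m

Ray parameter p = sin 9.4° / 738 m/s = 2.2131e-04 s/m.
Layer 1: θ = 9.40°; offset = 21.1·tan 9.40° = 3.4931 m.
Layer 2: sin θ = p·1172 = 0.2594 → θ = 15.03°; offset = 22.0·tan 15.03° = 5.9084 m.
Layer 3: sin θ = p·1975 = 0.4371 → θ = 25.92°; offset = 27.6·tan 25.92° = 13.4126 m.
Σ offsets = 22.8141 m.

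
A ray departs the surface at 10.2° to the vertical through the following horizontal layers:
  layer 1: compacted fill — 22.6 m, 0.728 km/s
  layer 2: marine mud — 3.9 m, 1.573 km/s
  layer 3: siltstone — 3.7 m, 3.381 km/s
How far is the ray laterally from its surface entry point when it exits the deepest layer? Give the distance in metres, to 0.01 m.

11.03 m

p = sin θ₁/V₁ = sin 10.2°/0.728 = 2.4325e-01 s/km is conserved through the stack.
Layer 1: θ = 10.20°; offset = 22.6·tan 10.20° = 4.0664 m.
Layer 2: sin θ = p·1.573 = 0.3826 → θ = 22.50°; offset = 3.9·tan 22.50° = 1.6152 m.
Layer 3: sin θ = p·3.381 = 0.8224 → θ = 55.33°; offset = 3.7·tan 55.33° = 5.3491 m.
Total horizontal offset = 11.0306 m.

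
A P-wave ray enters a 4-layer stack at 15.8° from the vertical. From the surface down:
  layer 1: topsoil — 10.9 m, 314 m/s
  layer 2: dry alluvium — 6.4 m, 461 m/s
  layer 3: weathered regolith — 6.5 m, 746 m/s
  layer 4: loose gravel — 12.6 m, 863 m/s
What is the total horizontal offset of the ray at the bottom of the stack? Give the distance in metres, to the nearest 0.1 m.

25.6 m

Ray parameter p = sin 15.8° / 314 m/s = 8.6713e-04 s/m.
Layer 1: θ = 15.80°; offset = 10.9·tan 15.80° = 3.084 m.
Layer 2: sin θ = p·461 = 0.3997 → θ = 23.56°; offset = 6.4·tan 23.56° = 2.791 m.
Layer 3: sin θ = p·746 = 0.6469 → θ = 40.31°; offset = 6.5·tan 40.31° = 5.514 m.
Layer 4: sin θ = p·863 = 0.7483 → θ = 48.45°; offset = 12.6·tan 48.45° = 14.215 m.
Summing the layer offsets gives 25.604 m.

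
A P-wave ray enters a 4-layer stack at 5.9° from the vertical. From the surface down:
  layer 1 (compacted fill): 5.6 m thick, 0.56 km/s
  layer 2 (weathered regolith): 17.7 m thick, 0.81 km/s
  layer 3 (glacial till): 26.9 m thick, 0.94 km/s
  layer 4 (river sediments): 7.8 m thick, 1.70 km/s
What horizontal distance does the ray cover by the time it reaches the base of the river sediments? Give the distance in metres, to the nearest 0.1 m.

p = sin θ₁/V₁ = sin 5.9°/0.56 = 1.8356e-01 s/km is conserved through the stack.
Layer 1: θ = 5.90°; offset = 5.6·tan 5.90° = 0.579 m.
Layer 2: sin θ = p·0.81 = 0.1487 → θ = 8.55°; offset = 17.7·tan 8.55° = 2.661 m.
Layer 3: sin θ = p·0.94 = 0.1725 → θ = 9.94°; offset = 26.9·tan 9.94° = 4.712 m.
Layer 4: sin θ = p·1.70 = 0.3120 → θ = 18.18°; offset = 7.8·tan 18.18° = 2.562 m.
Σ offsets = 10.514 m.

10.5 m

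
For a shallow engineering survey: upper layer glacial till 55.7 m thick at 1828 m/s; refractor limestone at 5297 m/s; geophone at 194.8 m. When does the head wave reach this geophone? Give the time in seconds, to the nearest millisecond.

t = x/V₂ + 2h·√(V₂²−V₁²)/(V₁V₂).
√(V₂²−V₁²) = √(5297²−1828²) = 4971.6 m/s; delay term = 2·55.7·4971.6/(1828·5297) = 0.05720 s.
t = 194.8/5297 + 0.05720 = 0.09397 s.

0.094 s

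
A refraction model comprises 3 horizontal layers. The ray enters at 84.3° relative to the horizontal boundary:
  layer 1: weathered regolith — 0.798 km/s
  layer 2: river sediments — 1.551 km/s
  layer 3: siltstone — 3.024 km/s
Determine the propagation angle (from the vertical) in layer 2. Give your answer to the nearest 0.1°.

11.1°

From the normal: θ₁ = 90° − 84.3° = 5.7°.
Snell's law across each interface conserves sin θ / V, so sin θ_2 = V_2·sin θ₁/V₁.
sin θ_2 = 1.551 × sin 5.7° / 0.798 = 0.1930.
θ_2 = arcsin 0.1930 = 11.13°.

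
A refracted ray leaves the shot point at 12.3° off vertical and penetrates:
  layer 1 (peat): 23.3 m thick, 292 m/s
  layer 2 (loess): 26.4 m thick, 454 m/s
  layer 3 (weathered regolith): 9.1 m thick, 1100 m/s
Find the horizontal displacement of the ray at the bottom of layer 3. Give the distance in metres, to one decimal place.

p = sin θ₁/V₁ = sin 12.3°/292 = 7.2956e-04 s/m is conserved through the stack.
Layer 1: θ = 12.30°; offset = 23.3·tan 12.30° = 5.080 m.
Layer 2: sin θ = p·454 = 0.3312 → θ = 19.34°; offset = 26.4·tan 19.34° = 9.267 m.
Layer 3: sin θ = p·1100 = 0.8025 → θ = 53.37°; offset = 9.1·tan 53.37° = 12.240 m.
Σ offsets = 26.588 m.

26.6 m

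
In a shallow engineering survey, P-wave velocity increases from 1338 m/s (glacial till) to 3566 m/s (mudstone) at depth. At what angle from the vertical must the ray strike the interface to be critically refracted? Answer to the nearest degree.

22°

At critical incidence the refracted ray runs along the interface (θ₂ = 90°), so sin θ_c = V₁/V₂.
θ_c = arcsin(1338/3566) = arcsin 0.3752 = 22.04°.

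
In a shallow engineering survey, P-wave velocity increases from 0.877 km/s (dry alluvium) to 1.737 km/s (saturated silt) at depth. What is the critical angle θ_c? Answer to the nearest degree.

30°

At critical incidence the refracted ray runs along the interface (θ₂ = 90°), so sin θ_c = V₁/V₂.
θ_c = arcsin(0.877/1.737) = arcsin 0.5049 = 30.32°.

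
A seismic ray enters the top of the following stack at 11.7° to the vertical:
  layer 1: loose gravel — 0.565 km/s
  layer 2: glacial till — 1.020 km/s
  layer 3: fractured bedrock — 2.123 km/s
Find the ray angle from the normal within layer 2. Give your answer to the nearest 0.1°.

21.5°

Ray parameter p = sin 11.7° / 0.565 = 3.5892e-01 s/km.
sin θ_2 = p·V_2 = 3.5892e-01 × 1.020 = 0.3661.
θ_2 = 21.47° from the vertical.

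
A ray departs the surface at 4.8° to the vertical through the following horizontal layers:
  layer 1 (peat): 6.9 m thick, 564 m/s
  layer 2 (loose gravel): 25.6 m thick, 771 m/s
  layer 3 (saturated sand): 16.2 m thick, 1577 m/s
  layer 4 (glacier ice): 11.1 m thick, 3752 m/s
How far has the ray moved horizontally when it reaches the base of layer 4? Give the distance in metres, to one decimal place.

14.9 m

Apply Snell's law at each interface; in layer i the horizontal offset is hᵢ·tan θᵢ.
Layer 1: θ = 4.80°; offset = 6.9·tan 4.80° = 0.579 m.
Layer 2: sin θ = 771·sin 4.8°/564 = 0.1144, θ = 6.57°; offset = 25.6·tan 6.57° = 2.948 m.
Layer 3: sin θ = 1577·sin 4.8°/564 = 0.2340, θ = 13.53°; offset = 16.2·tan 13.53° = 3.899 m.
Layer 4: sin θ = 3752·sin 4.8°/564 = 0.5567, θ = 33.83°; offset = 11.1·tan 33.83° = 7.438 m.
Total horizontal offset = 14.864 m.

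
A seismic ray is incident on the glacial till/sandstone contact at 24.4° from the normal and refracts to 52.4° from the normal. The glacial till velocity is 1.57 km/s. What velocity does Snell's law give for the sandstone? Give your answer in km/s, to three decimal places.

sin 24.4° = 0.4131; sin 52.4° = 0.7923.
V₂ = V₁·(sin θ₂/sin θ₁) = 1.57·(0.7923/0.4131) = 3.011 km/s.

3.011 km/s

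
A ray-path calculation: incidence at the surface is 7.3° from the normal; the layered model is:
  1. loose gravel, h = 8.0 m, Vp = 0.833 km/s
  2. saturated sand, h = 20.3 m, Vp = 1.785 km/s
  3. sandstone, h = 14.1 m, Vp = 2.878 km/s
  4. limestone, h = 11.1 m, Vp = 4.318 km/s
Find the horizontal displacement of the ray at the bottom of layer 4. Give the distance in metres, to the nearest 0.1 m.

23.4 m

Apply Snell's law at each interface; in layer i the horizontal offset is hᵢ·tan θᵢ.
Layer 1: θ = 7.30°; offset = 8.0·tan 7.30° = 1.025 m.
Layer 2: sin θ = 1.785·sin 7.3°/0.833 = 0.2723, θ = 15.80°; offset = 20.3·tan 15.80° = 5.744 m.
Layer 3: sin θ = 2.878·sin 7.3°/0.833 = 0.4390, θ = 26.04°; offset = 14.1·tan 26.04° = 6.889 m.
Layer 4: sin θ = 4.318·sin 7.3°/0.833 = 0.6587, θ = 41.20°; offset = 11.1·tan 41.20° = 9.717 m.
Total horizontal offset = 23.375 m.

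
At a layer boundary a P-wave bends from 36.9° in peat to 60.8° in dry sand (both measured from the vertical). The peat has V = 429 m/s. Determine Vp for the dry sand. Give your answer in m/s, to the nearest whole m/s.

Snell's law: sin 36.9°/V₁ = sin 60.8°/V₂.
V₂ = V₁·sin 60.8°/sin 36.9° = 429 × 1.4539 = 623.70 m/s.

624 m/s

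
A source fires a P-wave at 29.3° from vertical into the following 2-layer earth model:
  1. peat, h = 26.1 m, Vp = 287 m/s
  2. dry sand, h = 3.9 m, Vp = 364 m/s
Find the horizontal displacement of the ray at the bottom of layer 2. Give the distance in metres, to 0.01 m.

p = sin θ₁/V₁ = sin 29.3°/287 = 1.7052e-03 s/m is conserved through the stack.
Layer 1: θ = 29.30°; offset = 26.1·tan 29.30° = 14.6466 m.
Layer 2: sin θ = p·364 = 0.6207 → θ = 38.37°; offset = 3.9·tan 38.37° = 3.0873 m.
Σ offsets = 17.7340 m.

17.73 m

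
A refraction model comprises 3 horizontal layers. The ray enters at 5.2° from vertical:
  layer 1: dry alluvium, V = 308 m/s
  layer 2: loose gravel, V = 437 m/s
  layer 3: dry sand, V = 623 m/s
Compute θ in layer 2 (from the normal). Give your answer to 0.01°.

7.39°

Ray parameter p = sin 5.2° / 308 = 2.9426e-04 s/m.
sin θ_2 = p·V_2 = 2.9426e-04 × 437 = 0.1286.
θ_2 = 7.39° from the vertical.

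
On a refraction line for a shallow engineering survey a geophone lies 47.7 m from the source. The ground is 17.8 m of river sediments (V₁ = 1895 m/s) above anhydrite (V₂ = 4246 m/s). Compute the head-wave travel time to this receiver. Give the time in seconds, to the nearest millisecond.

θ_c = arcsin(V₁/V₂) = arcsin(1895/4246) = 26.51°, cos θ_c = 0.8949.
Intercept time tᵢ = 2h cos θ_c / V₁ = 2·17.8·0.8949/1895 = 0.01681 s.
t = x/V₂ + tᵢ = 47.7/4246 + 0.01681 = 0.02805 s.

0.028 s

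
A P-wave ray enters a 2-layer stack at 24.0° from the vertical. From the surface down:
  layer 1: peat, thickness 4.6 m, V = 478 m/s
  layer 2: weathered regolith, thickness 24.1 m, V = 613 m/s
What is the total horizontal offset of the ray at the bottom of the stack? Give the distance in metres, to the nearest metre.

17 m

p = sin θ₁/V₁ = sin 24.0°/478 = 8.5091e-04 s/m is conserved through the stack.
Layer 1: θ = 24.00°; offset = 4.6·tan 24.00° = 2.048 m.
Layer 2: sin θ = p·613 = 0.5216 → θ = 31.44°; offset = 24.1·tan 31.44° = 14.734 m.
Summing the layer offsets gives 16.782 m.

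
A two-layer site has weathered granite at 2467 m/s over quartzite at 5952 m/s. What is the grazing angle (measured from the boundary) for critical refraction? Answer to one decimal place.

Critical incidence: sin θ_c = V₁/V₂ = 2467/5952 = 0.4145.
θ_c = arcsin 0.4145 = 24.49°.
Measured from the interface: 90° − 24.49° = 65.51°.

65.5°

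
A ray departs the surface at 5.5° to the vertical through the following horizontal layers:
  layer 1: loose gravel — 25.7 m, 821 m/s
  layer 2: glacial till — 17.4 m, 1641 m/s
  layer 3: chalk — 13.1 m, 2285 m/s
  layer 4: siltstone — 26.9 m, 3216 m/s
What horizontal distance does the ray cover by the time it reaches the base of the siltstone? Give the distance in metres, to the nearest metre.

Apply Snell's law at each interface; in layer i the horizontal offset is hᵢ·tan θᵢ.
Layer 1: θ = 5.50°; offset = 25.7·tan 5.50° = 2.475 m.
Layer 2: sin θ = 1641·sin 5.5°/821 = 0.1916, θ = 11.04°; offset = 17.4·tan 11.04° = 3.396 m.
Layer 3: sin θ = 2285·sin 5.5°/821 = 0.2668, θ = 15.47°; offset = 13.1·tan 15.47° = 3.626 m.
Layer 4: sin θ = 3216·sin 5.5°/821 = 0.3754, θ = 22.05°; offset = 26.9·tan 22.05° = 10.897 m.
Total horizontal offset = 20.393 m.

20 m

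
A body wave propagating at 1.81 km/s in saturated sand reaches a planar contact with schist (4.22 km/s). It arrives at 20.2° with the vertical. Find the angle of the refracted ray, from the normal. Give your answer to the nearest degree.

54°

Snell's law: sin θ₂ = (V₂/V₁)·sin θ₁ = (4.22/1.81)·sin 20.2° = 0.8051.
θ₂ = sin⁻¹(0.8051) = 53.62° (from vertical).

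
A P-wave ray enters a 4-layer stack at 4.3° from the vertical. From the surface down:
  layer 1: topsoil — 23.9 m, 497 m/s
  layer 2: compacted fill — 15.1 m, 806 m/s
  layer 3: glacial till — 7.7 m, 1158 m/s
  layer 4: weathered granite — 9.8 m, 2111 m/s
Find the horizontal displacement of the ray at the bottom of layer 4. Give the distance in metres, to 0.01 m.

8.31 m

Apply Snell's law at each interface; in layer i the horizontal offset is hᵢ·tan θᵢ.
Layer 1: θ = 4.30°; offset = 23.9·tan 4.30° = 1.7971 m.
Layer 2: sin θ = 806·sin 4.3°/497 = 0.1216, θ = 6.98°; offset = 15.1·tan 6.98° = 1.8498 m.
Layer 3: sin θ = 1158·sin 4.3°/497 = 0.1747, θ = 10.06°; offset = 7.7·tan 10.06° = 1.3662 m.
Layer 4: sin θ = 2111·sin 4.3°/497 = 0.3185, θ = 18.57°; offset = 9.8·tan 18.57° = 3.2924 m.
Total horizontal offset = 8.3055 m.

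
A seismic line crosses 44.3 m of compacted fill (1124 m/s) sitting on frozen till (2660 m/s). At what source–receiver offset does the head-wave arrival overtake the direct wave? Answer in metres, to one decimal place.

139.1 m

θ_c = arcsin(1124/2660) = 25.00°, so cos θ_c = 0.9063 and tᵢ = 2h cos θ_c/V₁ = 0.0714 s.
At crossover x/V₁ = x/V₂ + tᵢ ⇒ x = tᵢ/(1/V₁ − 1/V₂) = 0.07144/(8.8968e-04 − 3.7594e-04) = 139.06 m.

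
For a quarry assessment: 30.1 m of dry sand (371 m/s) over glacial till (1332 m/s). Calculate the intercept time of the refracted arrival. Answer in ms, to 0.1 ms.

θ_c = arcsin(V₁/V₂) = arcsin(371/1332) = 16.17°; cos θ_c = 0.9604.
tᵢ = 2h·cos θ_c / V₁ = 2·30.1·0.9604 / 371 = 0.15584 s.

155.8 ms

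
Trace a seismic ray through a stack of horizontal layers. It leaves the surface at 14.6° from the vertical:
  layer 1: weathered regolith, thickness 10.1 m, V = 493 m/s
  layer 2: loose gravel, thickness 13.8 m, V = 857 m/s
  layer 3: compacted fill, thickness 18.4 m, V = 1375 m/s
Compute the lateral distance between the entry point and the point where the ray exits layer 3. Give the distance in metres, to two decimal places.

Ray parameter p = sin 14.6° / 493 m/s = 5.1130e-04 s/m.
Layer 1: θ = 14.60°; offset = 10.1·tan 14.60° = 2.6309 m.
Layer 2: sin θ = p·857 = 0.4382 → θ = 25.99°; offset = 13.8·tan 25.99° = 6.7271 m.
Layer 3: sin θ = p·1375 = 0.7030 → θ = 44.67°; offset = 18.4·tan 44.67° = 18.1898 m.
Σ offsets = 27.5478 m.

27.55 m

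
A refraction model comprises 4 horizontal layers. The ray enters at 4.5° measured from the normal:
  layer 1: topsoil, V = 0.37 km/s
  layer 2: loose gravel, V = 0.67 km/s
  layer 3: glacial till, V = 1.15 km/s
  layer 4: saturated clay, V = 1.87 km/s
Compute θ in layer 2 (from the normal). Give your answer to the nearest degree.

Snell's law across each interface conserves sin θ / V, so sin θ_2 = V_2·sin θ₁/V₁.
sin θ_2 = 0.67 × sin 4.5° / 0.37 = 0.1421.
θ_2 = arcsin 0.1421 = 8.17°.

8°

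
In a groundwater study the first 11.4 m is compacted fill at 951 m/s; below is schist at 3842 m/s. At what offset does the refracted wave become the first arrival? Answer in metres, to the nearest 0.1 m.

29.4 m

x_cross = 2h·√((V₂+V₁)/(V₂−V₁)).
(V₂+V₁)/(V₂−V₁) = (3842+951)/(3842−951) = 1.6579; √ = 1.2876.
x_cross = 2·11.4·1.2876 = 29.36 m.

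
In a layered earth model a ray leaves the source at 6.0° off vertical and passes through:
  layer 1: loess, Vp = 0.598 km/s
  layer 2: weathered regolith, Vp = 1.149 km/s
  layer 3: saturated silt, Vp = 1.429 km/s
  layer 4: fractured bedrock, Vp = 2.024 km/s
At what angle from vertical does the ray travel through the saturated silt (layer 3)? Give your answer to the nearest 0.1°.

Ray parameter p = sin 6.0° / 0.598 = 1.7480e-01 s/km.
sin θ_3 = p·V_3 = 1.7480e-01 × 1.429 = 0.2498.
θ_3 = arcsin 0.2498 = 14.46°.

14.5°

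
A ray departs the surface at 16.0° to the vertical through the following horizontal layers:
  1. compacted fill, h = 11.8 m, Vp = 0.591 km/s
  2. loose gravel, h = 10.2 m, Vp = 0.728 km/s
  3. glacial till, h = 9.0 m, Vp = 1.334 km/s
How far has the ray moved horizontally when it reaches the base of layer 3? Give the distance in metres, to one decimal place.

Apply Snell's law at each interface; in layer i the horizontal offset is hᵢ·tan θᵢ.
Layer 1: θ = 16.00°; offset = 11.8·tan 16.00° = 3.384 m.
Layer 2: sin θ = 0.728·sin 16.0°/0.591 = 0.3395, θ = 19.85°; offset = 10.2·tan 19.85° = 3.682 m.
Layer 3: sin θ = 1.334·sin 16.0°/0.591 = 0.6222, θ = 38.47°; offset = 9.0·tan 38.47° = 7.152 m.
Total horizontal offset = 14.218 m.

14.2 m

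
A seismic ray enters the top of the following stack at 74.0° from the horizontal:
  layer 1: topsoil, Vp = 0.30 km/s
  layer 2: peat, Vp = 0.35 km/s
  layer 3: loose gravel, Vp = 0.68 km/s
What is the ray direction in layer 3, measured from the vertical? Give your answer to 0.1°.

From the normal: θ₁ = 90° − 74.0° = 16.0°.
Ray parameter p = sin 16.0° / 0.30 = 9.1879e-01 s/km.
sin θ_3 = p·V_3 = 9.1879e-01 × 0.68 = 0.6248.
θ_3 = arcsin 0.6248 = 38.67°.

38.7°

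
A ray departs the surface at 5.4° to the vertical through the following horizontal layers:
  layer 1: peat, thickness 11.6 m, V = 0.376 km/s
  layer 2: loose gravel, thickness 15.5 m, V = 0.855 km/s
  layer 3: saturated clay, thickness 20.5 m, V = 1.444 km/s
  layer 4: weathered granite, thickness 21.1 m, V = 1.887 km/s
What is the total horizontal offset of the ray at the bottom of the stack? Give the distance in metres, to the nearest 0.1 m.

23.7 m

p = sin θ₁/V₁ = sin 5.4°/0.376 = 2.5029e-01 s/km is conserved through the stack.
Layer 1: θ = 5.40°; offset = 11.6·tan 5.40° = 1.097 m.
Layer 2: sin θ = p·0.855 = 0.2140 → θ = 12.36°; offset = 15.5·tan 12.36° = 3.396 m.
Layer 3: sin θ = p·1.444 = 0.3614 → θ = 21.19°; offset = 20.5·tan 21.19° = 7.946 m.
Layer 4: sin θ = p·1.887 = 0.4723 → θ = 28.18°; offset = 21.1·tan 28.18° = 11.306 m.
Σ offsets = 23.744 m.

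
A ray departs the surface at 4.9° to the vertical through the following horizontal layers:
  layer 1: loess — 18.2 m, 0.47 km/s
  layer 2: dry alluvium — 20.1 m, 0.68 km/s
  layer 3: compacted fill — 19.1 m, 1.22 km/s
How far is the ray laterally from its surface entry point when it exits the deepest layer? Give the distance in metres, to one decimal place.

8.4 m

Apply Snell's law at each interface; in layer i the horizontal offset is hᵢ·tan θᵢ.
Layer 1: θ = 4.90°; offset = 18.2·tan 4.90° = 1.560 m.
Layer 2: sin θ = 0.68·sin 4.9°/0.47 = 0.1236, θ = 7.10°; offset = 20.1·tan 7.10° = 2.503 m.
Layer 3: sin θ = 1.22·sin 4.9°/0.47 = 0.2217, θ = 12.81°; offset = 19.1·tan 12.81° = 4.343 m.
Summing the layer offsets gives 8.406 m.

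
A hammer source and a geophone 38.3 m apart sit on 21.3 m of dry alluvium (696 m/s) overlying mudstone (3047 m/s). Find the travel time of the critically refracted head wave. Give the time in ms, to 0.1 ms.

t = x/V₂ + 2h·√(V₂²−V₁²)/(V₁V₂).
√(V₂²−V₁²) = √(3047²−696²) = 2966.4 m/s; delay term = 2·21.3·2966.4/(696·3047) = 0.05959 s.
t = 38.3/3047 + 0.05959 = 0.07216 s.

72.2 ms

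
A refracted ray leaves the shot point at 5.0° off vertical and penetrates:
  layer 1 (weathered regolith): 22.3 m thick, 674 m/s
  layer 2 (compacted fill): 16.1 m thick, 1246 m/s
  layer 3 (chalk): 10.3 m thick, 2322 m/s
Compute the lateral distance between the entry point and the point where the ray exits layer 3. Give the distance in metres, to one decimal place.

Ray parameter p = sin 5.0° / 674 m/s = 1.2931e-04 s/m.
Layer 1: θ = 5.00°; offset = 22.3·tan 5.00° = 1.951 m.
Layer 2: sin θ = p·1246 = 0.1611 → θ = 9.27°; offset = 16.1·tan 9.27° = 2.628 m.
Layer 3: sin θ = p·2322 = 0.3003 → θ = 17.47°; offset = 10.3·tan 17.47° = 3.242 m.
Summing the layer offsets gives 7.822 m.

7.8 m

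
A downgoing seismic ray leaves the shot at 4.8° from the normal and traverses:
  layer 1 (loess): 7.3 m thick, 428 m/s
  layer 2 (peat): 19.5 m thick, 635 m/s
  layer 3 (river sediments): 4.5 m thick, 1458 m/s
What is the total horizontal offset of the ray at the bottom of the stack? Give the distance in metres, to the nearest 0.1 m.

4.4 m

Ray parameter p = sin 4.8° / 428 m/s = 1.9551e-04 s/m.
Layer 1: θ = 4.80°; offset = 7.3·tan 4.80° = 0.613 m.
Layer 2: sin θ = p·635 = 0.1241 → θ = 7.13°; offset = 19.5·tan 7.13° = 2.440 m.
Layer 3: sin θ = p·1458 = 0.2851 → θ = 16.56°; offset = 4.5·tan 16.56° = 1.338 m.
Total horizontal offset = 4.391 m.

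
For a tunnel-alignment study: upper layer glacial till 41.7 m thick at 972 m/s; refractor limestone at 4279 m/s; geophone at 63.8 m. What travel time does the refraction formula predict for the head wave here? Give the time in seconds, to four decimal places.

t = x/V₂ + 2h·√(V₂²−V₁²)/(V₁V₂).
√(V₂²−V₁²) = √(4279²−972²) = 4167.1 m/s; delay term = 2·41.7·4167.1/(972·4279) = 0.08356 s.
t = 63.8/4279 + 0.08356 = 0.09847 s.

0.0985 s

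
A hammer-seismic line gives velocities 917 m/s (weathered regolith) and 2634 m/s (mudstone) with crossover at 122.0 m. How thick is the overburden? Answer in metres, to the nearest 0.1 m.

h = (x_cross/2)·√((V₂−V₁)/(V₂+V₁)).
(V₂−V₁)/(V₂+V₁) = (2634−917)/(2634+917) = 0.4835; √ = 0.6954.
h = (122.0/2)·0.6954 = 42.42 m.

42.4 m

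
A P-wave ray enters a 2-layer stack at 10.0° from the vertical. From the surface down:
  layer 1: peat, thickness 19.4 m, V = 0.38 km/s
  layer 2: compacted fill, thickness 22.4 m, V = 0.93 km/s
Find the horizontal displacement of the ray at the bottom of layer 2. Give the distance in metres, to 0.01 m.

Apply Snell's law at each interface; in layer i the horizontal offset is hᵢ·tan θᵢ.
Layer 1: θ = 10.00°; offset = 19.4·tan 10.00° = 3.4207 m.
Layer 2: sin θ = 0.93·sin 10.0°/0.38 = 0.4250, θ = 25.15°; offset = 22.4·tan 25.15° = 10.5165 m.
Σ offsets = 13.9373 m.

13.94 m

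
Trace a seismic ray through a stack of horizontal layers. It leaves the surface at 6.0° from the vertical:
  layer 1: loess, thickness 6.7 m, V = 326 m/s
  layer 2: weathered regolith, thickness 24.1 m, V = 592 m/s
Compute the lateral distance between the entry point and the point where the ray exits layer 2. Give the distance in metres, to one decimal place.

Ray parameter p = sin 6.0° / 326 m/s = 3.2064e-04 s/m.
Layer 1: θ = 6.00°; offset = 6.7·tan 6.00° = 0.704 m.
Layer 2: sin θ = p·592 = 0.1898 → θ = 10.94°; offset = 24.1·tan 10.94° = 4.659 m.
Σ offsets = 5.364 m.

5.4 m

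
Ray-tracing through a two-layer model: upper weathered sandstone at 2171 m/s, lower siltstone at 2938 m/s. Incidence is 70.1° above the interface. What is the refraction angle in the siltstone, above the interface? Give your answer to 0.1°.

Angle from the normal: 90° − 70.1° = 19.9°.
Snell's law: sin θ₂ = (V₂/V₁)·sin θ₁ = (2938/2171)·sin 19.9° = 0.4606.
θ₂ = sin⁻¹(0.4606) = 27.43° (from vertical).
From the interface: 90° − 27.43° = 62.57°.

62.6°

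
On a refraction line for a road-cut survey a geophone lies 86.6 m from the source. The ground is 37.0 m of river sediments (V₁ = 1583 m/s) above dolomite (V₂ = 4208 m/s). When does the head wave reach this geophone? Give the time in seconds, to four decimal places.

θ_c = arcsin(V₁/V₂) = arcsin(1583/4208) = 22.10°, cos θ_c = 0.9265.
Intercept time tᵢ = 2h cos θ_c / V₁ = 2·37.0·0.9265/1583 = 0.04331 s.
t = x/V₂ + tᵢ = 86.6/4208 + 0.04331 = 0.06389 s.

0.0639 s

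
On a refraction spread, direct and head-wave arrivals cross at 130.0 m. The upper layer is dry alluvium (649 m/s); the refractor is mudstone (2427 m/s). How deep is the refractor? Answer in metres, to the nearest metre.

x_cross = 2h·√((V₂+V₁)/(V₂−V₁)) → h = x_cross / (2·√((V₂+V₁)/(V₂−V₁))).
√((V₂+V₁)/(V₂−V₁)) = √((2427+649)/(2427−649)) = 1.3153.
h = 130.0 / (2·1.3153) = 49.42 m.

49 m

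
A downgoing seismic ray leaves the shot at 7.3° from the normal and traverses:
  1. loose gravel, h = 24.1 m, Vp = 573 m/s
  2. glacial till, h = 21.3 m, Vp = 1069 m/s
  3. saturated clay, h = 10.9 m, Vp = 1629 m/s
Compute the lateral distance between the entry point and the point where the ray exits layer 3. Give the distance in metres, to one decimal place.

Ray parameter p = sin 7.3° / 573 m/s = 2.2175e-04 s/m.
Layer 1: θ = 7.30°; offset = 24.1·tan 7.30° = 3.087 m.
Layer 2: sin θ = p·1069 = 0.2371 → θ = 13.71°; offset = 21.3·tan 13.71° = 5.197 m.
Layer 3: sin θ = p·1629 = 0.3612 → θ = 21.18°; offset = 10.9·tan 21.18° = 4.223 m.
Total horizontal offset = 12.507 m.

12.5 m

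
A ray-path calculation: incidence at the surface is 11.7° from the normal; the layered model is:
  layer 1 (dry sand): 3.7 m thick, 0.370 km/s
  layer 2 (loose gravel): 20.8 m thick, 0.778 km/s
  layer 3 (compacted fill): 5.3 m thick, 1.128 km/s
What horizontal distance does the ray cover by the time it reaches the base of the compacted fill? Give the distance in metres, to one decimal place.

14.7 m

Apply Snell's law at each interface; in layer i the horizontal offset is hᵢ·tan θᵢ.
Layer 1: θ = 11.70°; offset = 3.7·tan 11.70° = 0.766 m.
Layer 2: sin θ = 0.778·sin 11.7°/0.370 = 0.4264, θ = 25.24°; offset = 20.8·tan 25.24° = 9.805 m.
Layer 3: sin θ = 1.128·sin 11.7°/0.370 = 0.6182, θ = 38.19°; offset = 5.3·tan 38.19° = 4.169 m.
Total horizontal offset = 14.740 m.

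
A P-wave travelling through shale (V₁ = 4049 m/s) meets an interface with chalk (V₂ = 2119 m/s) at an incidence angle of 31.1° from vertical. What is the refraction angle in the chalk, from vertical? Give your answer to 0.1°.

Snell's law: sin θ₂ = (V₂/V₁)·sin θ₁ = (2119/4049)·sin 31.1° = 0.2703.
θ₂ = arcsin 0.2703 = 15.68° from the normal.

15.7°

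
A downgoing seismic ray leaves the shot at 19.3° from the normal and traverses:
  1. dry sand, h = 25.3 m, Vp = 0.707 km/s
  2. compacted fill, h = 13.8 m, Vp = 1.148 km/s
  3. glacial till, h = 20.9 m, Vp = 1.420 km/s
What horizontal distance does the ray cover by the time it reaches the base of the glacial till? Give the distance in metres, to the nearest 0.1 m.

36.2 m

Ray parameter p = sin 19.3° / 0.707 km/s = 4.6749e-01 s/km.
Layer 1: θ = 19.30°; offset = 25.3·tan 19.30° = 8.860 m.
Layer 2: sin θ = p·1.148 = 0.5367 → θ = 32.46°; offset = 13.8·tan 32.46° = 8.777 m.
Layer 3: sin θ = p·1.420 = 0.6638 → θ = 41.59°; offset = 20.9·tan 41.59° = 18.551 m.
Summing the layer offsets gives 36.188 m.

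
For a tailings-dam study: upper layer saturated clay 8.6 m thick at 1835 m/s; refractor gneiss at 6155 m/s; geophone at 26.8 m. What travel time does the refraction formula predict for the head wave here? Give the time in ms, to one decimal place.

t = x/V₂ + 2h·√(V₂²−V₁²)/(V₁V₂).
√(V₂²−V₁²) = √(6155²−1835²) = 5875.1 m/s; delay term = 2·8.6·5875.1/(1835·6155) = 0.00895 s.
t = 26.8/6155 + 0.00895 = 0.01330 s.

13.3 ms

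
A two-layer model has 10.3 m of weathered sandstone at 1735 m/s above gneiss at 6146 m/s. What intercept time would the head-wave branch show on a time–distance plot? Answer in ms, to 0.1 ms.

11.4 ms

tᵢ = 2h·√(V₂²−V₁²)/(V₁V₂).
√(V₂²−V₁²) = √(6146²−1735²) = 5896.0 m/s.
tᵢ = 2·10.3·5896.0/(1735·6146) = 0.01139 s.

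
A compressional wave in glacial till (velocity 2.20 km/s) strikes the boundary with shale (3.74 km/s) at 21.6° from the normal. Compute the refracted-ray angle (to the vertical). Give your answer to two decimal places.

38.74°

sin θ₁/V₁ = sin θ₂/V₂ ⇒ sin θ₂ = 3.74·sin 21.6°/2.20 = 3.74·0.3681/2.20 = 0.6258.
θ₂ = arcsin 0.6258 = 38.74° from the normal.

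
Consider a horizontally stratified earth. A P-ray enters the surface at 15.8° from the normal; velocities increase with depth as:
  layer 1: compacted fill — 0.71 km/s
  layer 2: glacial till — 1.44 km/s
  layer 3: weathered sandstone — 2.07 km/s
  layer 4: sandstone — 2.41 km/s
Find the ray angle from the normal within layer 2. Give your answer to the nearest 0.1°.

Ray parameter p = sin 15.8° / 0.71 = 3.8349e-01 s/km.
sin θ_2 = p·V_2 = 3.8349e-01 × 1.44 = 0.5522.
θ_2 = 33.52° from the vertical.

33.5°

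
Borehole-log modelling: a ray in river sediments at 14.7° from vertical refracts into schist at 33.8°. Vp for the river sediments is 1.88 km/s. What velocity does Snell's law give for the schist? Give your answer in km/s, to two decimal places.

4.12 km/s

Snell's law: sin 14.7°/V₁ = sin 33.8°/V₂.
V₂ = V₁·sin 33.8°/sin 14.7° = 1.88 × 2.1922 = 4.12 km/s.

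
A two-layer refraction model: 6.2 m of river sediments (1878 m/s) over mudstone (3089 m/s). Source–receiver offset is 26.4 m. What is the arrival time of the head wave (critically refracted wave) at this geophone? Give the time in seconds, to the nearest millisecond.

θ_c = arcsin(V₁/V₂) = arcsin(1878/3089) = 37.44°, cos θ_c = 0.7940.
Intercept time tᵢ = 2h cos θ_c / V₁ = 2·6.2·0.7940/1878 = 0.00524 s.
t = x/V₂ + tᵢ = 26.4/3089 + 0.00524 = 0.01379 s.

0.014 s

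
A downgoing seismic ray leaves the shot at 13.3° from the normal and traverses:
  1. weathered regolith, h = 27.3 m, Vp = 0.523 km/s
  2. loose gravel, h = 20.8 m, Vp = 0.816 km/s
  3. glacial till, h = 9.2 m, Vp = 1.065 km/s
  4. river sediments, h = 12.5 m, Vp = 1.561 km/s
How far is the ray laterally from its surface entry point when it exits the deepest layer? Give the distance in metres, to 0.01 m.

p = sin θ₁/V₁ = sin 13.3°/0.523 = 4.3987e-01 s/km is conserved through the stack.
Layer 1: θ = 13.30°; offset = 27.3·tan 13.30° = 6.4534 m.
Layer 2: sin θ = p·0.816 = 0.3589 → θ = 21.03°; offset = 20.8·tan 21.03° = 7.9988 m.
Layer 3: sin θ = p·1.065 = 0.4685 → θ = 27.93°; offset = 9.2·tan 27.93° = 4.8782 m.
Layer 4: sin θ = p·1.561 = 0.6866 → θ = 43.36°; offset = 12.5·tan 43.36° = 11.8058 m.
Σ offsets = 31.1362 m.

31.14 m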